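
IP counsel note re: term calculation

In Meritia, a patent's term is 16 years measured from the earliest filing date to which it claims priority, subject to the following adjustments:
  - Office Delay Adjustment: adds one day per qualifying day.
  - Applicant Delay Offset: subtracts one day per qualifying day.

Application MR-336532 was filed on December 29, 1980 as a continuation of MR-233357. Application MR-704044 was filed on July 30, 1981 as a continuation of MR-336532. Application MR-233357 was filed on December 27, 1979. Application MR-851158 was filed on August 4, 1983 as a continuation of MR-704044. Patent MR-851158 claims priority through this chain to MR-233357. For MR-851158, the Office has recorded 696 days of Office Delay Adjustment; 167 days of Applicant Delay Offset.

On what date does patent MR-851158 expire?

Earliest priority filing: 27 December 1979.
Base term: 27 December 1979 + 16 years → 27 December 1995.
Office Delay Adjustment: +696 days → 22 November 1997.
Applicant Delay Offset: −167 days → 8 June 1997.

1997-06-08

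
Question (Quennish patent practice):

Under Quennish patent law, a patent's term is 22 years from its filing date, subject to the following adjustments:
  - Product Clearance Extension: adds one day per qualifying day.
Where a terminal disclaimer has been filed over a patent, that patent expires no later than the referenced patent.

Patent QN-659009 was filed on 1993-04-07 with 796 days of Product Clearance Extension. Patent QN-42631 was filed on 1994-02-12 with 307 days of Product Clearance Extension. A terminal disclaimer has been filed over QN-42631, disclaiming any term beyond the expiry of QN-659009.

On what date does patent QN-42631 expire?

December 15, 2016

Natural term of QN-42631:
  Base: filing + 22 years → 12 February 2016.
  Product Clearance Extension: +307 days → 15 December 2016.
Expiry of referenced patent QN-659009:
  Base: filing + 22 years → 7 April 2015.
  Product Clearance Extension: +796 days → 11 June 2017.
Terminal disclaimer: QN-42631 expires on the earlier of 15 December 2016 and 11 June 2017.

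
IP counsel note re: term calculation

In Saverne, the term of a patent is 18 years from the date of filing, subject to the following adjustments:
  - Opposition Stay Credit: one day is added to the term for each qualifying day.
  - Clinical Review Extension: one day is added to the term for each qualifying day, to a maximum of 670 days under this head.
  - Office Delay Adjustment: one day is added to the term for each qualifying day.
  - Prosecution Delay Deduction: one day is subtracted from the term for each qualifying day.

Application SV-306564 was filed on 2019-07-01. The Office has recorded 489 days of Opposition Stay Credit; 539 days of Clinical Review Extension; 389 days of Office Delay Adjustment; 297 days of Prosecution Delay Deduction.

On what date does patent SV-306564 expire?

July 25, 2040

Base term: filing date + 18 years → 1 July 2037.
Opposition Stay Credit: +489 days → 2 November 2038.
Clinical Review Extension: 539 days (within the 670-day cap) → +539 days → 24 April 2040.
Office Delay Adjustment: +389 days → 18 May 2041.
Prosecution Delay Deduction: −297 days → 25 July 2040.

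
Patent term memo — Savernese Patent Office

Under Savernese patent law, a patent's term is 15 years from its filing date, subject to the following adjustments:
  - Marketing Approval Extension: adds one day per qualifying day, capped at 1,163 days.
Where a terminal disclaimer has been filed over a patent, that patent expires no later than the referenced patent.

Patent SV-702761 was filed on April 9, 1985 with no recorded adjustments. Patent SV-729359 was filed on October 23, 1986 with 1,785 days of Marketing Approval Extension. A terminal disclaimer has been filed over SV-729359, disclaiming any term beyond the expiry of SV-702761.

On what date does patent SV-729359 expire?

2000-04-09

Natural term of SV-729359:
  Base: filing + 15 years → 23 October 2001.
  Marketing Approval Extension: 1785 days claimed exceeds the 1163-day cap, so +1163 days → 29 December 2004.
Expiry of referenced patent SV-702761:
  Base: filing + 15 years → 9 April 2000.
Terminal disclaimer: SV-729359 expires on the earlier of 29 December 2004 and 9 April 2000.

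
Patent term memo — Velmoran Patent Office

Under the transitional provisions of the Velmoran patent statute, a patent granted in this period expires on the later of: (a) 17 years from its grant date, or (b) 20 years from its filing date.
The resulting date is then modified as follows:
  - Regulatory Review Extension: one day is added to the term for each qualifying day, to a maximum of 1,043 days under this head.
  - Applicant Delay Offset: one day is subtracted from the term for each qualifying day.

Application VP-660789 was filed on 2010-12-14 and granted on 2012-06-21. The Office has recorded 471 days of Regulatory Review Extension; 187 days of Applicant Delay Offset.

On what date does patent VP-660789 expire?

September 24, 2031

(a) grant + 17 years → 21 June 2029.
(b) filing + 20 years → 14 December 2030.
Later of the two: 14 December 2030.
Regulatory Review Extension: 471 days (within the 1043-day cap) → +471 days → 29 March 2032.
Applicant Delay Offset: −187 days → 24 September 2031.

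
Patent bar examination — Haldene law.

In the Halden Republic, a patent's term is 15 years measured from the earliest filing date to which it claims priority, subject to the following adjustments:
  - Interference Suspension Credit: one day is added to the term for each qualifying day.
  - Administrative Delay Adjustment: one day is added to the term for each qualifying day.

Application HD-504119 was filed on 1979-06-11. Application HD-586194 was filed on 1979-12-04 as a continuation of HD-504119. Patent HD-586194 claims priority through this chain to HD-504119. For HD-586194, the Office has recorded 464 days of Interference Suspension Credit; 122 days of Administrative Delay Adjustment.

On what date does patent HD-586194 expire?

Earliest priority filing: 11 June 1979.
Base term: 11 June 1979 + 15 years → 11 June 1994.
Interference Suspension Credit: +464 days → 18 September 1995.
Administrative Delay Adjustment: +122 days → 18 January 1996.

1996-01-18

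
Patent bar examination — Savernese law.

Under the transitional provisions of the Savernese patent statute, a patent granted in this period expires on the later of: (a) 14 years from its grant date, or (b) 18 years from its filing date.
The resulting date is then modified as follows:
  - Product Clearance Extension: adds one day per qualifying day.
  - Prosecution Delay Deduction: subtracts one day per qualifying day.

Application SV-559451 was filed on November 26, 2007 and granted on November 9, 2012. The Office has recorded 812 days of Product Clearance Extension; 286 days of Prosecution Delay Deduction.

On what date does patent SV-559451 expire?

(a) grant + 14 years → 9 November 2026.
(b) filing + 18 years → 26 November 2025.
Later of the two: 9 November 2026.
Product Clearance Extension: +812 days → 29 January 2029.
Prosecution Delay Deduction: −286 days → 18 April 2028.

2028-04-18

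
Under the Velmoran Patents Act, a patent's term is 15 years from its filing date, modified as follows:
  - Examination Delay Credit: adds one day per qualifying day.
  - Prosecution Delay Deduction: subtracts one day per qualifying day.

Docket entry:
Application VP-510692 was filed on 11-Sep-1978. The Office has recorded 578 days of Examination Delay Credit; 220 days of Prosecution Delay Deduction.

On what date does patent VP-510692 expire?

Base term: filing date + 15 years → 11 September 1993.
Examination Delay Credit: +578 days → 12 April 1995.
Prosecution Delay Deduction: −220 days → 4 September 1994.

September 4, 1994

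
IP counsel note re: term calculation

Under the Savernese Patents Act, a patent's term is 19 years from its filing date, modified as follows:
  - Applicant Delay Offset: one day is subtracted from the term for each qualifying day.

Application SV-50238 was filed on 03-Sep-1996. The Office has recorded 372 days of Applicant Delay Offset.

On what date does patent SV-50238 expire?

Base term: filing date + 19 years → 3 September 2015.
Applicant Delay Offset: −372 days → 27 August 2014.

August 27, 2014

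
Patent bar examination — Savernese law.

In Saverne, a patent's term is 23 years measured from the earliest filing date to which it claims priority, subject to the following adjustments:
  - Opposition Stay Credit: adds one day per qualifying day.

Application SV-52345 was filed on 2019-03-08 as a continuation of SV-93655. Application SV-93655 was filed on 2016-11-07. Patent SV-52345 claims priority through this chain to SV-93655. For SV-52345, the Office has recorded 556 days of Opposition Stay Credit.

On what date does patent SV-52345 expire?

Earliest priority filing: 7 November 2016.
Base term: 7 November 2016 + 23 years → 7 November 2039.
Opposition Stay Credit: +556 days → 16 May 2041.

May 16, 2041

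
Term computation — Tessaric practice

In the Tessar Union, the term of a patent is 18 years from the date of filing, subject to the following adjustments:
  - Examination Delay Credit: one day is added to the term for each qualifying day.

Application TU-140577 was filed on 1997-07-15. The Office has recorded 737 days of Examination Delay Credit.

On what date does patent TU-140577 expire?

July 21, 2017

Base term: filing date + 18 years → 15 July 2015.
Examination Delay Credit: +737 days → 21 July 2017.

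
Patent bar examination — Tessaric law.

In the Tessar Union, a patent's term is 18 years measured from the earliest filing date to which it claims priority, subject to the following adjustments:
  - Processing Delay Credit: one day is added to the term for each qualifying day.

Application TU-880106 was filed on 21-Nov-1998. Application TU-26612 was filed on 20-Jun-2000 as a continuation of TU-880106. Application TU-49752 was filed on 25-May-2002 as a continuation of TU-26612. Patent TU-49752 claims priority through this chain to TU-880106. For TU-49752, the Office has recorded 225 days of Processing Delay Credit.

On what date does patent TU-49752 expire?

2017-07-04

Earliest priority filing: 21 November 1998.
Base term: 21 November 1998 + 18 years → 21 November 2016.
Processing Delay Credit: +225 days → 4 July 2017.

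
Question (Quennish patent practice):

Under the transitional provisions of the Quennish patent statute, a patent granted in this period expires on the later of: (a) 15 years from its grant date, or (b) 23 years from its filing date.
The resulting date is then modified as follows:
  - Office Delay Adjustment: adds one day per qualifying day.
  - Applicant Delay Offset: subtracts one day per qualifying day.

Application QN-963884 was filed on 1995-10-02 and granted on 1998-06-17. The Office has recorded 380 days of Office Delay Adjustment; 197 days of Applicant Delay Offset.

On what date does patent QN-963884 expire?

April 3, 2019

(a) grant + 15 years → 17 June 2013.
(b) filing + 23 years → 2 October 2018.
Later of the two: 2 October 2018.
Office Delay Adjustment: +380 days → 17 October 2019.
Applicant Delay Offset: −197 days → 3 April 2019.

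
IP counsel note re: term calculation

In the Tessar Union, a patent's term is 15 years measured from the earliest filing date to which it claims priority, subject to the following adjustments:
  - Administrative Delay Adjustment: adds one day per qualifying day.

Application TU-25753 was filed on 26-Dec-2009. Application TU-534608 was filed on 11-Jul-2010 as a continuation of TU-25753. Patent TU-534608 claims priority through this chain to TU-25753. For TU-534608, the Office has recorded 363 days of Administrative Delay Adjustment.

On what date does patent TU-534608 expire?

December 24, 2025

Earliest priority filing: 26 December 2009.
Base term: 26 December 2009 + 15 years → 26 December 2024.
Administrative Delay Adjustment: +363 days → 24 December 2025.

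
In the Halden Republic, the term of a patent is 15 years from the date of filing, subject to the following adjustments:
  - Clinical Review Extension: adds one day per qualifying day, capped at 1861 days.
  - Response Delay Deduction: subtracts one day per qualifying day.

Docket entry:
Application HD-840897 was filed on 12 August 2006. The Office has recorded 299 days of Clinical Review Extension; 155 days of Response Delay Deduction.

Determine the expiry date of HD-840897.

2022-01-03

Base term: filing date + 15 years → 12 August 2021.
Clinical Review Extension: 299 days (within the 1861-day cap) → +299 days → 7 June 2022.
Response Delay Deduction: −155 days → 3 January 2022.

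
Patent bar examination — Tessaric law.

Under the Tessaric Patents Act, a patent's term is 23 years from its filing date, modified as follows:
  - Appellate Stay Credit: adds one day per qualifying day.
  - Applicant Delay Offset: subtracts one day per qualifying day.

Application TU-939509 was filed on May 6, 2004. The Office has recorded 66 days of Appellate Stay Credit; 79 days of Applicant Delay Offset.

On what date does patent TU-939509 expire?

Base term: filing date + 23 years → 6 May 2027.
Appellate Stay Credit: +66 days → 11 July 2027.
Applicant Delay Offset: −79 days → 23 April 2027.

2027-04-23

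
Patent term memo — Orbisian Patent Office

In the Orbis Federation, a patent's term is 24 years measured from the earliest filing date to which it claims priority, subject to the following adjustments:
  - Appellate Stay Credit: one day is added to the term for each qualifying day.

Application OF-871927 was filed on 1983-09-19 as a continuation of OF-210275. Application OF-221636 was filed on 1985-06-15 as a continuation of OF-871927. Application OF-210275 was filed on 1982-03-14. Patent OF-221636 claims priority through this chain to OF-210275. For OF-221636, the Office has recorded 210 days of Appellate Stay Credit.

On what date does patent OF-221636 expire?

Earliest priority filing: 14 March 1982.
Base term: 14 March 1982 + 24 years → 14 March 2006.
Appellate Stay Credit: +210 days → 10 October 2006.

2006-10-10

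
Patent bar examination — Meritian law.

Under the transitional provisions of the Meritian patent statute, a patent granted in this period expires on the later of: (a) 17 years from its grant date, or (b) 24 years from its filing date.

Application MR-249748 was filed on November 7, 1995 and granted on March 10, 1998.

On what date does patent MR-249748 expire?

November 7, 2019

(a) grant + 17 years → 10 March 2015.
(b) filing + 24 years → 7 November 2019.
Later of the two: 7 November 2019.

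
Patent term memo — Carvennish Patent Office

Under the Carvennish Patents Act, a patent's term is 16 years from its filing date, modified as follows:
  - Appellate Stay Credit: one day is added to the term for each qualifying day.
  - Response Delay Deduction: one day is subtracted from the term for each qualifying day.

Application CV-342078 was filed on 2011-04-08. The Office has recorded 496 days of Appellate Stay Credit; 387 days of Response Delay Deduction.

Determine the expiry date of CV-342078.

Base term: filing date + 16 years → 8 April 2027.
Appellate Stay Credit: +496 days → 16 August 2028.
Response Delay Deduction: −387 days → 26 July 2027.

July 26, 2027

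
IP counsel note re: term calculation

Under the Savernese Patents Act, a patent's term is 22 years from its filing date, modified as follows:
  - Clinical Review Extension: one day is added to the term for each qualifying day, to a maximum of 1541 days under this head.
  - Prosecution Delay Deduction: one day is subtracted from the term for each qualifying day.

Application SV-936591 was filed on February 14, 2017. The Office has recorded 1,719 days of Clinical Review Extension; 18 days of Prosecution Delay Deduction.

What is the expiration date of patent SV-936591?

2043-04-17

Base term: filing date + 22 years → 14 February 2039.
Clinical Review Extension: 1719 days claimed exceeds the 1541-day cap, so +1541 days → 5 May 2043.
Prosecution Delay Deduction: −18 days → 17 April 2043.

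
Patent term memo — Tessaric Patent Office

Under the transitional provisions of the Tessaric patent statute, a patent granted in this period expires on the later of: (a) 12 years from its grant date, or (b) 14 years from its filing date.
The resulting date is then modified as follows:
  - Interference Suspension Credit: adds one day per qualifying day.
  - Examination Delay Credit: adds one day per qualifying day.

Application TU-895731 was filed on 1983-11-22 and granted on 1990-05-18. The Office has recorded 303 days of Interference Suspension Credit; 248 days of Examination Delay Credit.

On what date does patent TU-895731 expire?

(a) grant + 12 years → 18 May 2002.
(b) filing + 14 years → 22 November 1997.
Later of the two: 18 May 2002.
Interference Suspension Credit: +303 days → 17 March 2003.
Examination Delay Credit: +248 days → 20 November 2003.

November 20, 2003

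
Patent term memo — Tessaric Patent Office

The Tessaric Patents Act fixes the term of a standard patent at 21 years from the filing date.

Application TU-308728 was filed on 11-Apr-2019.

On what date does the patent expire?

Filing date + 21 years → 11 April 2040.

April 11, 2040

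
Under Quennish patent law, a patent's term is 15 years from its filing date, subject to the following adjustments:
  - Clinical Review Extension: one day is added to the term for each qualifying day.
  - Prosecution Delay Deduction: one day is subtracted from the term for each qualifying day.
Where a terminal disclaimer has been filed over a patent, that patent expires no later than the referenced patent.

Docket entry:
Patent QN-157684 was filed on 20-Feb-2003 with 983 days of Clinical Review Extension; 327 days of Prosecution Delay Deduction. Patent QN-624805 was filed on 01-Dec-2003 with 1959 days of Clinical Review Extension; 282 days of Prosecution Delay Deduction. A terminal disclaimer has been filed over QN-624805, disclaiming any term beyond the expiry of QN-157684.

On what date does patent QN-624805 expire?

December 8, 2019

Natural term of QN-624805:
  Base: filing + 15 years → 1 December 2018.
  Clinical Review Extension: +1959 days → 12 April 2024.
  Prosecution Delay Deduction: −282 days → 5 July 2023.
Expiry of referenced patent QN-157684:
  Base: filing + 15 years → 20 February 2018.
  Clinical Review Extension: +983 days → 30 October 2020.
  Prosecution Delay Deduction: −327 days → 8 December 2019.
Terminal disclaimer: QN-624805 expires on the earlier of 5 July 2023 and 8 December 2019.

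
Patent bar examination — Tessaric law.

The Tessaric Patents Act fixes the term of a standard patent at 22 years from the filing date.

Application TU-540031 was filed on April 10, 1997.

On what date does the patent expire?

2019-04-10

Filing date + 22 years → 10 April 2019.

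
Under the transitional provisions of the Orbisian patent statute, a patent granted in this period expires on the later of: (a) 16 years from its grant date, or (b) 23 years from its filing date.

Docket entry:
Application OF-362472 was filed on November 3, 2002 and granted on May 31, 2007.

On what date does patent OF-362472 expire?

(a) grant + 16 years → 31 May 2023.
(b) filing + 23 years → 3 November 2025.
Later of the two: 3 November 2025.

2025-11-03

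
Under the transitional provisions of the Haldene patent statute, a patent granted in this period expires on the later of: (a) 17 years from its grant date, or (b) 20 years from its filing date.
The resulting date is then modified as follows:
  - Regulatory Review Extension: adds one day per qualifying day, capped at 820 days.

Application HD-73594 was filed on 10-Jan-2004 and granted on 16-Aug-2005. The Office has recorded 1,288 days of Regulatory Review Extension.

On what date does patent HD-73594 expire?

(a) grant + 17 years → 16 August 2022.
(b) filing + 20 years → 10 January 2024.
Later of the two: 10 January 2024.
Regulatory Review Extension: 1288 days claimed exceeds the 820-day cap, so +820 days → 9 April 2026.

April 9, 2026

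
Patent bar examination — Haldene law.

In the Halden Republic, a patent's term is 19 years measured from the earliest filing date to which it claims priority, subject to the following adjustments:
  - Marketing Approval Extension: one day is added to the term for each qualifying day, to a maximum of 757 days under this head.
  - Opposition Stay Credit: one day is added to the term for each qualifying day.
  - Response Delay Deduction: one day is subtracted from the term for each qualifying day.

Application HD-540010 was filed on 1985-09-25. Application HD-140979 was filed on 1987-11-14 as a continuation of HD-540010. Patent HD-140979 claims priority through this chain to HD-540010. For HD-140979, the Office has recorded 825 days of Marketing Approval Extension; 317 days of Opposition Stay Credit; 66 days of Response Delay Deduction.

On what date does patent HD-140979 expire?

2007-06-30

Earliest priority filing: 25 September 1985.
Base term: 25 September 1985 + 19 years → 25 September 2004.
Marketing Approval Extension: 825 days claimed exceeds the 757-day cap, so +757 days → 22 October 2006.
Opposition Stay Credit: +317 days → 4 September 2007.
Response Delay Deduction: −66 days → 30 June 2007.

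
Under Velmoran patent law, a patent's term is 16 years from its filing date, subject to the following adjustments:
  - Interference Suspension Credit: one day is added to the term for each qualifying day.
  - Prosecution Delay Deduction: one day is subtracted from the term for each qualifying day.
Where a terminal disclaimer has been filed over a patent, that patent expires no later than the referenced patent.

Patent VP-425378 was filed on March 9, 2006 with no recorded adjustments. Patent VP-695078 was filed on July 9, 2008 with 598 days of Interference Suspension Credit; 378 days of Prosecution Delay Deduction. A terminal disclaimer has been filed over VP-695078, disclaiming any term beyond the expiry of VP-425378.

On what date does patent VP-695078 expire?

March 9, 2022

Natural term of VP-695078:
  Base: filing + 16 years → 9 July 2024.
  Interference Suspension Credit: +598 days → 27 February 2026.
  Prosecution Delay Deduction: −378 days → 14 February 2025.
Expiry of referenced patent VP-425378:
  Base: filing + 16 years → 9 March 2022.
Terminal disclaimer: VP-695078 expires on the earlier of 14 February 2025 and 9 March 2022.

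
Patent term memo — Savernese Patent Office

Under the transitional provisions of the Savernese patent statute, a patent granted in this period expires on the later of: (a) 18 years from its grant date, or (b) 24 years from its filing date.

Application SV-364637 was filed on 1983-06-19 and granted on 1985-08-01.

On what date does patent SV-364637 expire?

(a) grant + 18 years → 1 August 2003.
(b) filing + 24 years → 19 June 2007.
Later of the two: 19 June 2007.

2007-06-19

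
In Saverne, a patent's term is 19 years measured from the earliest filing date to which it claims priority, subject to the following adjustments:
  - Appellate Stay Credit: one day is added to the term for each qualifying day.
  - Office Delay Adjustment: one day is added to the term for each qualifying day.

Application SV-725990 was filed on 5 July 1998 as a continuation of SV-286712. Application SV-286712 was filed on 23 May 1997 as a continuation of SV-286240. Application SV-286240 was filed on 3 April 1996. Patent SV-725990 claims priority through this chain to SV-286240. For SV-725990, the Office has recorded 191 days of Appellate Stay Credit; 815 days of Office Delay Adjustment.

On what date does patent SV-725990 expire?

2018-01-03

Earliest priority filing: 3 April 1996.
Base term: 3 April 1996 + 19 years → 3 April 2015.
Appellate Stay Credit: +191 days → 11 October 2015.
Office Delay Adjustment: +815 days → 3 January 2018.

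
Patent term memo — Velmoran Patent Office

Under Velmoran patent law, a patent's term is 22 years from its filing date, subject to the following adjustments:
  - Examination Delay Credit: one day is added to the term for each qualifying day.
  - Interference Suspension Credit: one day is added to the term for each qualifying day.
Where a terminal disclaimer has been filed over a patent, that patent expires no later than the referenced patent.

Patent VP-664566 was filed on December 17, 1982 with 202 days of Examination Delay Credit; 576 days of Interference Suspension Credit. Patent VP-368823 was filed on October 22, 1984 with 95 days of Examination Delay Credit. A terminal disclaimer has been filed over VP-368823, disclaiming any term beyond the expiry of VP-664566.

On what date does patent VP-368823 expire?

Natural term of VP-368823:
  Base: filing + 22 years → 22 October 2006.
  Examination Delay Credit: +95 days → 25 January 2007.
Expiry of referenced patent VP-664566:
  Base: filing + 22 years → 17 December 2004.
  Examination Delay Credit: +202 days → 7 July 2005.
  Interference Suspension Credit: +576 days → 3 February 2007.
Terminal disclaimer: VP-368823 expires on the earlier of 25 January 2007 and 3 February 2007.

January 25, 2007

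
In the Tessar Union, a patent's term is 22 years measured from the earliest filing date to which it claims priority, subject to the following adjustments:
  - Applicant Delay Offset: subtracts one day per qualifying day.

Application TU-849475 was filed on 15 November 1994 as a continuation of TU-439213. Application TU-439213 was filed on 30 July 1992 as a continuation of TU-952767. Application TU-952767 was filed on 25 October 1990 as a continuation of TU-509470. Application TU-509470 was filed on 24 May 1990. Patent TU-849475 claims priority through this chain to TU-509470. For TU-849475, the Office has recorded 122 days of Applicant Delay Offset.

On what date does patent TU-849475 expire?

January 23, 2012

Earliest priority filing: 24 May 1990.
Base term: 24 May 1990 + 22 years → 24 May 2012.
Applicant Delay Offset: −122 days → 23 January 2012.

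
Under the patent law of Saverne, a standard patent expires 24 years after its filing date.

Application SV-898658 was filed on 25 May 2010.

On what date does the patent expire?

Filing date + 24 years → 25 May 2034.

May 25, 2034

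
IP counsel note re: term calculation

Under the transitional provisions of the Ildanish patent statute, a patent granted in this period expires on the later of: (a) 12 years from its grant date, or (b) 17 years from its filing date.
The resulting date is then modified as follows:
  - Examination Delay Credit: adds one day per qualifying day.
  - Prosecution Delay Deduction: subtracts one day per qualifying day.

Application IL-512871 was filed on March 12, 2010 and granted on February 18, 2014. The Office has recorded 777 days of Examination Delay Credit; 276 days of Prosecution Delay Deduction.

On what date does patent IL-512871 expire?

(a) grant + 12 years → 18 February 2026.
(b) filing + 17 years → 12 March 2027.
Later of the two: 12 March 2027.
Examination Delay Credit: +777 days → 27 April 2029.
Prosecution Delay Deduction: −276 days → 25 July 2028.

July 25, 2028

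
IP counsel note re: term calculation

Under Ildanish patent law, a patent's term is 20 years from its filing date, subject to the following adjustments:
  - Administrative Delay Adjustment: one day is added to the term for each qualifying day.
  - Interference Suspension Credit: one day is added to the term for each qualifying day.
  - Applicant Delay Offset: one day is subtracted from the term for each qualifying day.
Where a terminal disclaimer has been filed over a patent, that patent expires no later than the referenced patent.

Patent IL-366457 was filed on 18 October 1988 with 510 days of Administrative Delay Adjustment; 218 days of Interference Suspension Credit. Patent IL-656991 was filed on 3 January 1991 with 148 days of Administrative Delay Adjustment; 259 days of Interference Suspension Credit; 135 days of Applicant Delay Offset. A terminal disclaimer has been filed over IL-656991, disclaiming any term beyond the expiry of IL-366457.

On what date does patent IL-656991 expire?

2010-10-16

Natural term of IL-656991:
  Base: filing + 20 years → 3 January 2011.
  Administrative Delay Adjustment: +148 days → 31 May 2011.
  Interference Suspension Credit: +259 days → 14 February 2012.
  Applicant Delay Offset: −135 days → 2 October 2011.
Expiry of referenced patent IL-366457:
  Base: filing + 20 years → 18 October 2008.
  Administrative Delay Adjustment: +510 days → 12 March 2010.
  Interference Suspension Credit: +218 days → 16 October 2010.
Terminal disclaimer: IL-656991 expires on the earlier of 2 October 2011 and 16 October 2010.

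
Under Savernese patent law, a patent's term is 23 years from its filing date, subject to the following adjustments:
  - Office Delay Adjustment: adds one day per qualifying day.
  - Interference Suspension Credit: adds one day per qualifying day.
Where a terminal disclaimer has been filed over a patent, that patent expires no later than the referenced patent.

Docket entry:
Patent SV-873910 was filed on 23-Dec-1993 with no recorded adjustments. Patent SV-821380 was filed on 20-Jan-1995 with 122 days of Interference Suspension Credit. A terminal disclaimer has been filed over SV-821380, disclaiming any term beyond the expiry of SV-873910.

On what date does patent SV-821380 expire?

2016-12-23

Natural term of SV-821380:
  Base: filing + 23 years → 20 January 2018.
  Interference Suspension Credit: +122 days → 22 May 2018.
Expiry of referenced patent SV-873910:
  Base: filing + 23 years → 23 December 2016.
Terminal disclaimer: SV-821380 expires on the earlier of 22 May 2018 and 23 December 2016.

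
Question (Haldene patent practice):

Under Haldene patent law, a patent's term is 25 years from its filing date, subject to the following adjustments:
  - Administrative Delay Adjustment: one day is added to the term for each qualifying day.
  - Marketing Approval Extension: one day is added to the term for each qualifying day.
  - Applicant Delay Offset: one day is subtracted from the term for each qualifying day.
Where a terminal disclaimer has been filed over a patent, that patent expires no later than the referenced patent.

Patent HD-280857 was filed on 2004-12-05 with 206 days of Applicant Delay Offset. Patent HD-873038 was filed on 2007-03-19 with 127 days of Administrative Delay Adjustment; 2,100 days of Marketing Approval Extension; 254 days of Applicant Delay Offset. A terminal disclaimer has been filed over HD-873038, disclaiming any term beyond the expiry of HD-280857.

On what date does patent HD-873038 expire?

Natural term of HD-873038:
  Base: filing + 25 years → 19 March 2032.
  Administrative Delay Adjustment: +127 days → 24 July 2032.
  Marketing Approval Extension: +2100 days → 24 April 2038.
  Applicant Delay Offset: −254 days → 13 August 2037.
Expiry of referenced patent HD-280857:
  Base: filing + 25 years → 5 December 2029.
  Applicant Delay Offset: −206 days → 13 May 2029.
Terminal disclaimer: HD-873038 expires on the earlier of 13 August 2037 and 13 May 2029.

2029-05-13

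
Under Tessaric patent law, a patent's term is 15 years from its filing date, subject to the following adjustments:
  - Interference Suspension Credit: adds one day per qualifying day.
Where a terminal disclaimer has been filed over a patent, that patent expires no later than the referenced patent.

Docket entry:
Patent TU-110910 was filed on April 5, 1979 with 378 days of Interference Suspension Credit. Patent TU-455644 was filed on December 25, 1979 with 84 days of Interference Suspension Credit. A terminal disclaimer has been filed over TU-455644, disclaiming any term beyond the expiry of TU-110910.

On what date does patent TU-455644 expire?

Natural term of TU-455644:
  Base: filing + 15 years → 25 December 1994.
  Interference Suspension Credit: +84 days → 19 March 1995.
Expiry of referenced patent TU-110910:
  Base: filing + 15 years → 5 April 1994.
  Interference Suspension Credit: +378 days → 18 April 1995.
Terminal disclaimer: TU-455644 expires on the earlier of 19 March 1995 and 18 April 1995.

March 19, 1995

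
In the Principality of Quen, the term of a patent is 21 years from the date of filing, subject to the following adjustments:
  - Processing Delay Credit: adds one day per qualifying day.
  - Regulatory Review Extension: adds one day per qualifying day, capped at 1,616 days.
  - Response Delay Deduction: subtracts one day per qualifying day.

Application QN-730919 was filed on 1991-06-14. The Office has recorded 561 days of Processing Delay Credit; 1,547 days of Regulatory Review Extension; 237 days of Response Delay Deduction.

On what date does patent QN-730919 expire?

2017-07-29

Base term: filing date + 21 years → 14 June 2012.
Processing Delay Credit: +561 days → 27 December 2013.
Regulatory Review Extension: 1547 days (within the 1616-day cap) → +1547 days → 23 March 2018.
Response Delay Deduction: −237 days → 29 July 2017.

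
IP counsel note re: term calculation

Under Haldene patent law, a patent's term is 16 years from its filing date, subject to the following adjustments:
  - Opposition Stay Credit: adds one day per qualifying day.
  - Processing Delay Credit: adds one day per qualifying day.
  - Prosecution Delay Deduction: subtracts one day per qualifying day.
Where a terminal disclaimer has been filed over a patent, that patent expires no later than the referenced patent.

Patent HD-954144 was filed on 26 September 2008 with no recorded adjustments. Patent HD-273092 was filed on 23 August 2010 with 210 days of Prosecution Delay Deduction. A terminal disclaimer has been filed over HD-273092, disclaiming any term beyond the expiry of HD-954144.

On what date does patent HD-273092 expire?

September 26, 2024

Natural term of HD-273092:
  Base: filing + 16 years → 23 August 2026.
  Prosecution Delay Deduction: −210 days → 25 January 2026.
Expiry of referenced patent HD-954144:
  Base: filing + 16 years → 26 September 2024.
Terminal disclaimer: HD-273092 expires on the earlier of 25 January 2026 and 26 September 2024.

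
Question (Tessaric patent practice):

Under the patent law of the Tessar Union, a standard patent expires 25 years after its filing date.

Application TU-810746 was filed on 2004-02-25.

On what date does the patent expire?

Filing date + 25 years → 25 February 2029.

2029-02-25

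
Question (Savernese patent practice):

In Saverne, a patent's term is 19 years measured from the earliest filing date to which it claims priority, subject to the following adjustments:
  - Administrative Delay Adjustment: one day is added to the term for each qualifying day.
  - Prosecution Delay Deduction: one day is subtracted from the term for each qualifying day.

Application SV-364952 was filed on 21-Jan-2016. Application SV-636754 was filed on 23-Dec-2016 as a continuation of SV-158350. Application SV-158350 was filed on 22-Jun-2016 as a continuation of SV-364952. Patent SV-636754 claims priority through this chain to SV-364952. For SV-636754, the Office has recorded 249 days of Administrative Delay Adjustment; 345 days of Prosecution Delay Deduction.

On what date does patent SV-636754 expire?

Earliest priority filing: 21 January 2016.
Base term: 21 January 2016 + 19 years → 21 January 2035.
Administrative Delay Adjustment: +249 days → 27 September 2035.
Prosecution Delay Deduction: −345 days → 17 October 2034.

October 17, 2034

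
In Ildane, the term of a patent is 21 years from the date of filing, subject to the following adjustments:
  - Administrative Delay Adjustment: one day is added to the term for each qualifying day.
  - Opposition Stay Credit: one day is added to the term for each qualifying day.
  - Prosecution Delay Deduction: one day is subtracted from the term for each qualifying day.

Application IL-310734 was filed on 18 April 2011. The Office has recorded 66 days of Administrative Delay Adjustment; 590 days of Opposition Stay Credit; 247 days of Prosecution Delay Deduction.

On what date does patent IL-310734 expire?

Base term: filing date + 21 years → 18 April 2032.
Administrative Delay Adjustment: +66 days → 23 June 2032.
Opposition Stay Credit: +590 days → 3 February 2034.
Prosecution Delay Deduction: −247 days → 1 June 2033.

2033-06-01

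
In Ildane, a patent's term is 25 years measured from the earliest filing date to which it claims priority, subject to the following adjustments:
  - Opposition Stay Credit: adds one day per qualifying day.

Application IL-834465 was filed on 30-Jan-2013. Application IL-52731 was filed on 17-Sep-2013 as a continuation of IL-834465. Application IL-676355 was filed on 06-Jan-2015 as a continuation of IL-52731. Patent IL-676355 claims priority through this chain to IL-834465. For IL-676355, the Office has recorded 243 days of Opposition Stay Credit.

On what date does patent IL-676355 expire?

2038-09-30

Earliest priority filing: 30 January 2013.
Base term: 30 January 2013 + 25 years → 30 January 2038.
Opposition Stay Credit: +243 days → 30 September 2038.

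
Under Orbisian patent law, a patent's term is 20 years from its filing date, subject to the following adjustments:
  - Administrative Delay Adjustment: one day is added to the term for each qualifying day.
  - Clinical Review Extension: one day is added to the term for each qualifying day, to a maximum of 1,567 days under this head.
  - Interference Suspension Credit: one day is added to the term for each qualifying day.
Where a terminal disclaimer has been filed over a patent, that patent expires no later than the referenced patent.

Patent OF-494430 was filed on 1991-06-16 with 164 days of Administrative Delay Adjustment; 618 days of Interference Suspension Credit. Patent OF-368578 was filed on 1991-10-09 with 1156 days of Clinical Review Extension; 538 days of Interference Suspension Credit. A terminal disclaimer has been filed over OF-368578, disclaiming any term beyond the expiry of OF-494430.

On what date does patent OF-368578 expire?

August 6, 2013

Natural term of OF-368578:
  Base: filing + 20 years → 9 October 2011.
  Clinical Review Extension: 1156 days (within the 1567-day cap) → +1156 days → 8 December 2014.
  Interference Suspension Credit: +538 days → 29 May 2016.
Expiry of referenced patent OF-494430:
  Base: filing + 20 years → 16 June 2011.
  Administrative Delay Adjustment: +164 days → 27 November 2011.
  Interference Suspension Credit: +618 days → 6 August 2013.
Terminal disclaimer: OF-368578 expires on the earlier of 29 May 2016 and 6 August 2013.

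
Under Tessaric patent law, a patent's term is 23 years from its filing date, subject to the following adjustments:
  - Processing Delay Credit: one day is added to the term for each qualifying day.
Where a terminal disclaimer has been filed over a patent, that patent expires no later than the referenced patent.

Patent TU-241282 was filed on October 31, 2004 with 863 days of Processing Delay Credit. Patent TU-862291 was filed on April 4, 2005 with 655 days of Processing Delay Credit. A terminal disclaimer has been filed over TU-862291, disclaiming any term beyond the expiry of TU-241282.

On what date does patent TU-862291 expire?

2030-01-19

Natural term of TU-862291:
  Base: filing + 23 years → 4 April 2028.
  Processing Delay Credit: +655 days → 19 January 2030.
Expiry of referenced patent TU-241282:
  Base: filing + 23 years → 31 October 2027.
  Processing Delay Credit: +863 days → 12 March 2030.
Terminal disclaimer: TU-862291 expires on the earlier of 19 January 2030 and 12 March 2030.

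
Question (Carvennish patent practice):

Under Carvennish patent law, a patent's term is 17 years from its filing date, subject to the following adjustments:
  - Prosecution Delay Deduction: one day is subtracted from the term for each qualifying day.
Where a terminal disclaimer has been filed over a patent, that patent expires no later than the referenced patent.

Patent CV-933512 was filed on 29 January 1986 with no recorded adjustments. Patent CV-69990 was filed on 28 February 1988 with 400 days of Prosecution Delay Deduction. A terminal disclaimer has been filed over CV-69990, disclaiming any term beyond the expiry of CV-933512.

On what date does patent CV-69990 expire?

Natural term of CV-69990:
  Base: filing + 17 years → 28 February 2005.
  Prosecution Delay Deduction: −400 days → 25 January 2004.
Expiry of referenced patent CV-933512:
  Base: filing + 17 years → 29 January 2003.
Terminal disclaimer: CV-69990 expires on the earlier of 25 January 2004 and 29 January 2003.

January 29, 2003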